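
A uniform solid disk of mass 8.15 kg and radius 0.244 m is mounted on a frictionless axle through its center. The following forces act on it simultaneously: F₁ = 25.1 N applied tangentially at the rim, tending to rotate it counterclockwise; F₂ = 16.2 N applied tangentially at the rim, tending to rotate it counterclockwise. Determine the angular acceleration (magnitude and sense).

α ≈ 41.5 rad/s², counterclockwise

I = ½MR² = (1/2)(8.15)(0.244)² = 0.2426 kg·m².
Taking counterclockwise as positive: τ₁ = +(25.1)(0.244) = +6.124 N·m; τ₂ = +(16.2)(0.244) = +3.953 N·m.
Net torque τ = 10.08 N·m.
α = τ/I = 10.08/0.2426 = 41.54 rad/s².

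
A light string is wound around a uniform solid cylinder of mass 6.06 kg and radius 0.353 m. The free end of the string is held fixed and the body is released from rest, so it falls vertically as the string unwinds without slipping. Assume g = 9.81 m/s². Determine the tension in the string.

Translation: Mg − T = Ma. Rotation about the center: TR = Iα with I = ½MR².
With a = αR: T = (I/R²)a = (1/2)M a, so Mg = (1 + 0.5000)Ma.
a = g/(1 + 0.5000) = 9.81/1.500 = 6.540 m/s².
T = 0.5000·M·a = (0.5000)(6.06)(6.540) = 19.82 N.

T ≈ 19.8 N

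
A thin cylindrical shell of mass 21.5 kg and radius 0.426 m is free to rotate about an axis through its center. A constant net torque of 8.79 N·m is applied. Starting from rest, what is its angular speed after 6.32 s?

I = MR² = (21.5)(0.426)² = 3.902 kg·m².
α = τ/I = 8.79/3.902 = 2.253 rad/s².
ω = ω₀ + αt = 0 + (2.253)(6.32) = 14.24 rad/s.

ω ≈ 14.2 rad/s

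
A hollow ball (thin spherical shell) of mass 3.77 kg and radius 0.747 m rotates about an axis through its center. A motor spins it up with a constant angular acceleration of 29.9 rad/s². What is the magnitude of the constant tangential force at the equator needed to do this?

I = (2/3)MR² = (2/3)(3.77)(0.747)² = 1.402 kg·m².
The required torque is τ = Iα = (1.402)(29.90) = 41.93 N·m.
A tangential force at the equator gives τ = FR, so F = τ/R = 41.93/0.747 = 56.14 N.

F ≈ 56.1 N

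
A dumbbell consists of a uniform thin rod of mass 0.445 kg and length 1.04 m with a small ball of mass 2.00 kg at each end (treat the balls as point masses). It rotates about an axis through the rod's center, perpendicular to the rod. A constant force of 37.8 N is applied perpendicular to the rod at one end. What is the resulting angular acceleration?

I_rod = (1/12)ML² = (1/12)(0.445)(1.04)² = 0.04011 kg·m².
I_balls = 2·m·(L/2)² = 2(2.00)(0.5200)² = 1.082 kg·m².
Total I = 1.122 kg·m².
τ = F·(L/2) = (37.8)(0.520) = 19.66 N·m.
α = τ/I = 19.66/1.122 = 17.52 rad/s².

α ≈ 17.5 rad/s²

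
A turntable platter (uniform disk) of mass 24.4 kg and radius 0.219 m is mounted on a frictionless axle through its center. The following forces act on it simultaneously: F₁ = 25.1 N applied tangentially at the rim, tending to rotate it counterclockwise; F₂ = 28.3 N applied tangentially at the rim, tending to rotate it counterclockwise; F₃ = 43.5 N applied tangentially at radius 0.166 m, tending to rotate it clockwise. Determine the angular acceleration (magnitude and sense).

I = ½MR² = (1/2)(24.4)(0.219)² = 0.5851 kg·m².
Taking counterclockwise as positive: τ₁ = +(25.1)(0.219) = +5.497 N·m; τ₂ = +(28.3)(0.219) = +6.198 N·m; τ₃ = −(43.5)(0.166) = −7.221 N·m.
Net torque τ = 4.474 N·m.
α = τ/I = 4.474/0.5851 = 7.646 rad/s².

α ≈ 7.65 rad/s², counterclockwise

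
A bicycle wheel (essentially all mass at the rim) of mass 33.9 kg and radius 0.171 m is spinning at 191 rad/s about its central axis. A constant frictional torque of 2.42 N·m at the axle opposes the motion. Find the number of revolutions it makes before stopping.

I = MR² = (33.9)(0.171)² = 0.9913 kg·m².
The net torque has magnitude 2.42 N·m, opposing ω.
|α| = τ/I = 2.420/0.9913 = 2.441 rad/s² (deceleration).
ω² = ω₀² − 2|α|θ with ω = 0 ⇒ θ = ω₀²/(2|α|) = 7472 rad = 1189 rev.

≈ 1190 revolutions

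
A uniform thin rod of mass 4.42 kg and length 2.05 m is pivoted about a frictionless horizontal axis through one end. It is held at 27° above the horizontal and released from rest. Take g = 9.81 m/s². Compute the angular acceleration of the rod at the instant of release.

α ≈ 6.40 rad/s²

About the pivot, I = (1/3)ML² = (1/3)(4.42)(2.05)² = 6.192 kg·m².
The weight acts at the center, a distance L/2 = 1.025 m from the pivot; τ = Mg(L/2) cos 27° = 39.60 N·m.
α = τ/I = 39.60/6.192 = 6.396 rad/s².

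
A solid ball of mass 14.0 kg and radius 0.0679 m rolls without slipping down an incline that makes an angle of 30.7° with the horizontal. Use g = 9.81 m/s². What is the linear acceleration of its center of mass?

a ≈ 3.58 m/s²

Translation along the incline: Mg sinθ − f = Ma.
Rotation about the center: fR = Iα with I = (2/5)MR². No-slip gives a = αR, so f = (I/R²)a = (2/5)M a.
Substituting: Mg sinθ = (1 + 0.4000)Ma, so a = g sinθ/(1 + 0.4000) = (9.81) sin 30.7° / 1.400 = 3.577 m/s².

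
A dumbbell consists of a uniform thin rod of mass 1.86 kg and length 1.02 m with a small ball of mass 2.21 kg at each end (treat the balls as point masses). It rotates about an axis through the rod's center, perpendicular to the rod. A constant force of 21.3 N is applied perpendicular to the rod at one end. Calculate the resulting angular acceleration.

α ≈ 8.29 rad/s²

I_rod = (1/12)ML² = (1/12)(1.86)(1.02)² = 0.1613 kg·m².
I_balls = 2·m·(L/2)² = 2(2.21)(0.5100)² = 1.150 kg·m².
Total I = 1.311 kg·m².
τ = F·(L/2) = (21.3)(0.510) = 10.86 N·m.
α = τ/I = 10.86/1.311 = 8.287 rad/s².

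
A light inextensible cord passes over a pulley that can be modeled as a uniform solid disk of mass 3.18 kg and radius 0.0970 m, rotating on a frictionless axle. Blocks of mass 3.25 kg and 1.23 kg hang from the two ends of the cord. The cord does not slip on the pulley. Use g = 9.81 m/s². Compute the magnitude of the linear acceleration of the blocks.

I = ½MR² = (1/2)(3.18)(0.0970)² = 0.01496 kg·m².
Heavier block: m₁g − T₁ = m₁a. Lighter block: T₂ − m₂g = m₂a.
Pulley: (T₁ − T₂)R = Iα = I(a/R), so T₁ − T₂ = (I/R²)a = (1/2)M_p a = 1.590·a.
Adding the three: (m₁ − m₂)g = (m₁ + m₂ + 1.590)a, so a = (3.25 − 1.23)(9.81)/(3.25 + 1.23 + 1.590) = 3.265 m/s².

a ≈ 3.26 m/s²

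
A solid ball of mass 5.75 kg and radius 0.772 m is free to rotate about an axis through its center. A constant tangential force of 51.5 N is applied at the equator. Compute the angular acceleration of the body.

I = (2/5)MR² = (2/5)(5.75)(0.772)² = 1.371 kg·m².
τ = F R = (51.5)(0.772) = 39.76 N·m.
Newton's second law for rotation, τ = Iα, gives α = τ/I = 39.76/1.371 = 29.00 rad/s².

α ≈ 29.0 rad/s²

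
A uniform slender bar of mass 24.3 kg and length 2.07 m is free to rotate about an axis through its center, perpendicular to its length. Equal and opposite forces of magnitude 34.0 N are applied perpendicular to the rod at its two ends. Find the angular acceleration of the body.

α ≈ 8.11 rad/s²

I = (1/12)ML² = (1/12)(24.3)(2.07)² = 8.677 kg·m².
The couple gives τ = F·(L/2) + F·(L/2) = F L = (34.0)(2.07) = 70.38 N·m.
Newton's second law for rotation, τ = Iα, gives α = τ/I = 70.38/8.677 = 8.111 rad/s².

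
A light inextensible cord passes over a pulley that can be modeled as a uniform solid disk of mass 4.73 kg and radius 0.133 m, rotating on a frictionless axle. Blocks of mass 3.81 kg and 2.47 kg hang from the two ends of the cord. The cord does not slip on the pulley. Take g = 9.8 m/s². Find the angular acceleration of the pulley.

α ≈ 11.4 rad/s²

I = ½MR² = (1/2)(4.73)(0.133)² = 0.04183 kg·m².
Heavier block: m₁g − T₁ = m₁a. Lighter block: T₂ − m₂g = m₂a.
Pulley: (T₁ − T₂)R = Iα = I(a/R), so T₁ − T₂ = (I/R²)a = (1/2)M_p a = 2.365·a.
Adding the three: (m₁ − m₂)g = (m₁ + m₂ + 2.365)a, so a = (3.81 − 2.47)(9.8)/(3.81 + 2.47 + 2.365) = 1.519 m/s².
α = a/R = 1.519/0.133 = 11.42 rad/s².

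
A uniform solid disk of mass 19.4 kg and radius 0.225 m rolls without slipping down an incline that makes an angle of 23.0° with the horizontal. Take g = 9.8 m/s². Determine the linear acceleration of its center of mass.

Translation along the incline: Mg sinθ − f = Ma.
Rotation about the center: fR = Iα with I = ½MR². No-slip gives a = αR, so f = (I/R²)a = (1/2)M a.
Substituting: Mg sinθ = (1 + 0.5000)Ma, so a = g sinθ/(1 + 0.5000) = (9.8) sin 23.0° / 1.500 = 2.553 m/s².

a ≈ 2.55 m/s²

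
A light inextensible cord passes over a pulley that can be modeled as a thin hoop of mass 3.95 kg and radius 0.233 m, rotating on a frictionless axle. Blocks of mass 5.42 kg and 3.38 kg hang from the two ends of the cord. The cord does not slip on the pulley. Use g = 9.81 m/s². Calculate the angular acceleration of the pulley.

α ≈ 6.74 rad/s²

I = MR² = (3.95)(0.233)² = 0.2144 kg·m².
Heavier block: m₁g − T₁ = m₁a. Lighter block: T₂ − m₂g = m₂a.
Pulley: (T₁ − T₂)R = Iα = I(a/R), so T₁ − T₂ = (I/R²)a = 1·M_p a = 3.950·a.
Adding the three: (m₁ − m₂)g = (m₁ + m₂ + 3.950)a, so a = (5.42 − 3.38)(9.81)/(5.42 + 3.38 + 3.950) = 1.570 m/s².
α = a/R = 1.570/0.233 = 6.736 rad/s².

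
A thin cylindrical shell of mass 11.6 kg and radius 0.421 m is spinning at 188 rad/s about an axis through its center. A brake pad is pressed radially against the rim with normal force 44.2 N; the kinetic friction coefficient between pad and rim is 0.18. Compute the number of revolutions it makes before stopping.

≈ 1730 revolutions

I = MR² = (11.6)(0.421)² = 2.056 kg·m².
Friction force f = μN = (0.18)(44.2) = 7.956 N at the rim; torque magnitude τ = fR = 3.349 N·m, opposing ω.
|α| = τ/I = 3.349/2.056 = 1.629 rad/s² (deceleration).
ω² = ω₀² − 2|α|θ with ω = 0 ⇒ θ = ω₀²/(2|α|) = 10850 rad = 1726 rev.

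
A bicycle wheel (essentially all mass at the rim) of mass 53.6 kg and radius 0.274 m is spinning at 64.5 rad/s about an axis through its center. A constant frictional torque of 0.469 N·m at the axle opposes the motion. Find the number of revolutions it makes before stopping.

≈ 2840 revolutions

I = MR² = (53.6)(0.274)² = 4.024 kg·m².
The net torque has magnitude 0.469 N·m, opposing ω.
|α| = τ/I = 0.4690/4.024 = 0.1165 rad/s² (deceleration).
ω² = ω₀² − 2|α|θ with ω = 0 ⇒ θ = ω₀²/(2|α|) = 17850 rad = 2841 rev.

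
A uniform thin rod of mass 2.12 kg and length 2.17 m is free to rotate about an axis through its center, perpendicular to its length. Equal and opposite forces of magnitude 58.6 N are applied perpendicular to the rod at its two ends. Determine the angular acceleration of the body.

I = (1/12)ML² = (1/12)(2.12)(2.17)² = 0.8319 kg·m².
The couple gives τ = F·(L/2) + F·(L/2) = F L = (58.6)(2.17) = 127.2 N·m.
From τ = Iα: α = 127.2/0.8319 = 152.9 rad/s².

α ≈ 153 rad/s²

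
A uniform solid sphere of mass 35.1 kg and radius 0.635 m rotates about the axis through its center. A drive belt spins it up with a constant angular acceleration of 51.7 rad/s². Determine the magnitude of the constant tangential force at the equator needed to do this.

F ≈ 461 N

I = (2/5)MR² = (2/5)(35.1)(0.635)² = 5.661 kg·m².
The required torque is τ = Iα = (5.661)(51.70) = 292.7 N·m.
A tangential force at the equator gives τ = FR, so F = τ/R = 292.7/0.635 = 460.9 N.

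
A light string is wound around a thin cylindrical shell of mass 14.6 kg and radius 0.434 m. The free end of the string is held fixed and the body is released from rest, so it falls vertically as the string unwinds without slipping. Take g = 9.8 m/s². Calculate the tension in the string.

Translation: Mg − T = Ma. Rotation about the center: TR = Iα with I = MR².
With a = αR: T = (I/R²)a = M a, so Mg = (1 + 1.000)Ma.
a = g/(1 + 1.000) = 9.8/2.000 = 4.900 m/s².
T = 1.000·M·a = (1.000)(14.6)(4.900) = 71.54 N.

T ≈ 71.5 N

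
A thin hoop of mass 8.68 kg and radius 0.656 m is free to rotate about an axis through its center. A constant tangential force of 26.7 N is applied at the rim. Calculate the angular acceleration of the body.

I = MR² = (8.68)(0.656)² = 3.735 kg·m².
τ = F R = (26.7)(0.656) = 17.52 N·m.
From τ = Iα: α = 17.52/3.735 = 4.689 rad/s².

α ≈ 4.69 rad/s²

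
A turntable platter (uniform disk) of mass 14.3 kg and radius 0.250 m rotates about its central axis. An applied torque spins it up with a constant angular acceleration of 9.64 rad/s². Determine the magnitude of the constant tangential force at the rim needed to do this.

F ≈ 17.2 N

I = ½MR² = (1/2)(14.3)(0.250)² = 0.4469 kg·m².
The required torque is τ = Iα = (0.4469)(9.640) = 4.308 N·m.
A tangential force at the rim gives τ = FR, so F = τ/R = 4.308/0.250 = 17.23 N.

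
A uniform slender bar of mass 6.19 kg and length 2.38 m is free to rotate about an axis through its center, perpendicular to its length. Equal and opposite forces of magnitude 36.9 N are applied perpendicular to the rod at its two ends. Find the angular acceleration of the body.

α ≈ 30.1 rad/s²

I = (1/12)ML² = (1/12)(6.19)(2.38)² = 2.922 kg·m².
The couple gives τ = F·(L/2) + F·(L/2) = F L = (36.9)(2.38) = 87.82 N·m.
Newton's second law for rotation, τ = Iα, gives α = τ/I = 87.82/2.922 = 30.06 rad/s².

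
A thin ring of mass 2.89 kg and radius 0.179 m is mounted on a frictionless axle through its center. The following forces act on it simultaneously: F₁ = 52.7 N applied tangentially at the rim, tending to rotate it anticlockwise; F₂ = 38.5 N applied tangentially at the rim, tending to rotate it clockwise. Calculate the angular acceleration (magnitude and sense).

I = MR² = (2.89)(0.179)² = 0.09260 kg·m².
Taking anticlockwise as positive: τ₁ = +(52.7)(0.179) = +9.433 N·m; τ₂ = −(38.5)(0.179) = −6.891 N·m.
Net torque τ = 2.542 N·m.
α = τ/I = 2.542/0.09260 = 27.45 rad/s².

α ≈ 27.4 rad/s², anticlockwise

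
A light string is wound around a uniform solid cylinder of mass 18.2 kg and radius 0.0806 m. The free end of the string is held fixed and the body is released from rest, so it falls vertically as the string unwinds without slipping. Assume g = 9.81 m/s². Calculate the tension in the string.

T ≈ 59.5 N

Translation: Mg − T = Ma. Rotation about the center: TR = Iα with I = ½MR².
With a = αR: T = (I/R²)a = (1/2)M a, so Mg = (1 + 0.5000)Ma.
a = g/(1 + 0.5000) = 9.81/1.500 = 6.540 m/s².
T = 0.5000·M·a = (0.5000)(18.2)(6.540) = 59.51 N.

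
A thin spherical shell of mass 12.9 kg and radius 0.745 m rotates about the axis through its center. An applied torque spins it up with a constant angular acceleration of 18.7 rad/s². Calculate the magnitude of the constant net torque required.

I = (2/3)MR² = (2/3)(12.9)(0.745)² = 4.773 kg·m².
τ = Iα = (4.773)(18.70) = 89.26 N·m.

τ ≈ 89.3 N·m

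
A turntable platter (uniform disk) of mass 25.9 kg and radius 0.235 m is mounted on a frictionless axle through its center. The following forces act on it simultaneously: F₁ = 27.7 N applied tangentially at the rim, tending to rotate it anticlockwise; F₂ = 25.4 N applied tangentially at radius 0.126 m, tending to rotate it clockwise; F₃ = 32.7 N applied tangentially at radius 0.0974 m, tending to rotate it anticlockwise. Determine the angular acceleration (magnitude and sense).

α ≈ 9.08 rad/s², anticlockwise

I = ½MR² = (1/2)(25.9)(0.235)² = 0.7152 kg·m².
Taking anticlockwise as positive: τ₁ = +(27.7)(0.235) = +6.509 N·m; τ₂ = −(25.4)(0.126) = −3.200 N·m; τ₃ = +(32.7)(0.0974) = +3.185 N·m.
Net torque τ = 6.494 N·m.
α = τ/I = 6.494/0.7152 = 9.081 rad/s².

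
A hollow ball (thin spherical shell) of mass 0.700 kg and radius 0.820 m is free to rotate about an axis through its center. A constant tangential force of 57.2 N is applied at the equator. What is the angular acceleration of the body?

α ≈ 149 rad/s²

I = (2/3)MR² = (2/3)(0.700)(0.820)² = 0.3138 kg·m².
τ = F R = (57.2)(0.820) = 46.90 N·m.
Newton's second law for rotation, τ = Iα, gives α = τ/I = 46.90/0.3138 = 149.5 rad/s².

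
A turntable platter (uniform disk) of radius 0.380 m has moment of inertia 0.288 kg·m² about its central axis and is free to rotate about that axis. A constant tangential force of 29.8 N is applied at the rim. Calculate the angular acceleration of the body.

τ = F R = (29.8)(0.380) = 11.32 N·m.
Newton's second law for rotation, τ = Iα, gives α = τ/I = 11.32/0.2880 = 39.32 rad/s².

α ≈ 39.3 rad/s²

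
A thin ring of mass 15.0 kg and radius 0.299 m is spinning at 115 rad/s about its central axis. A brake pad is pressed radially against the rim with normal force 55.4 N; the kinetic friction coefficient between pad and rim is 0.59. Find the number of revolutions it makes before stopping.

≈ 144 revolutions

I = MR² = (15.0)(0.299)² = 1.341 kg·m².
Friction force f = μN = (0.59)(55.4) = 32.69 N at the rim; torque magnitude τ = fR = 9.773 N·m, opposing ω.
|α| = τ/I = 9.773/1.341 = 7.288 rad/s² (deceleration).
ω² = ω₀² − 2|α|θ with ω = 0 ⇒ θ = ω₀²/(2|α|) = 907.3 rad = 144.4 rev.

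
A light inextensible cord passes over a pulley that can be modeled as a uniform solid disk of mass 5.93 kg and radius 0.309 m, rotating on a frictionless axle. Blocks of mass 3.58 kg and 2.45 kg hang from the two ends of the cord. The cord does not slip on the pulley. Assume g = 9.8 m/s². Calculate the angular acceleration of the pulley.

I = ½MR² = (1/2)(5.93)(0.309)² = 0.2831 kg·m².
Heavier block: m₁g − T₁ = m₁a. Lighter block: T₂ − m₂g = m₂a.
Pulley: (T₁ − T₂)R = Iα = I(a/R), so T₁ − T₂ = (I/R²)a = (1/2)M_p a = 2.965·a.
Adding the three: (m₁ − m₂)g = (m₁ + m₂ + 2.965)a, so a = (3.58 − 2.45)(9.8)/(3.58 + 2.45 + 2.965) = 1.231 m/s².
α = a/R = 1.231/0.309 = 3.984 rad/s².

α ≈ 3.98 rad/s²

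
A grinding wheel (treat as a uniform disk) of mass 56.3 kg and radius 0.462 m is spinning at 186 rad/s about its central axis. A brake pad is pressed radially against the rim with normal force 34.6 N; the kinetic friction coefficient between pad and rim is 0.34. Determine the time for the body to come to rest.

t ≈ 206 s

I = ½MR² = (1/2)(56.3)(0.462)² = 6.008 kg·m².
Friction force f = μN = (0.34)(34.6) = 11.76 N at the rim; torque magnitude τ = fR = 5.435 N·m, opposing ω.
|α| = τ/I = 5.435/6.008 = 0.9046 rad/s² (deceleration).
0 = ω₀ − |α|t ⇒ t = ω₀/|α| = 186/0.9046 = 205.6 s.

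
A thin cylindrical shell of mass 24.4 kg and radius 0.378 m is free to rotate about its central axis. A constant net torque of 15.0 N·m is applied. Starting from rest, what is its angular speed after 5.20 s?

I = MR² = (24.4)(0.378)² = 3.486 kg·m².
α = τ/I = 15.0/3.486 = 4.302 rad/s².
ω = ω₀ + αt = 0 + (4.302)(5.20) = 22.37 rad/s.

ω ≈ 22.4 rad/s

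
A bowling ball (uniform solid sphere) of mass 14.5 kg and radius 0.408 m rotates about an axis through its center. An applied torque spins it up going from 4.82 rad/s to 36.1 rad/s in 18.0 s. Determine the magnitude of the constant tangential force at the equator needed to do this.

I = (2/5)MR² = (2/5)(14.5)(0.408)² = 0.9655 kg·m².
α = Δω/Δt = (36.1 − 4.82)/18.0 = 1.738 rad/s².
The required torque is τ = Iα = (0.9655)(1.738) = 1.678 N·m.
A tangential force at the equator gives τ = FR, so F = τ/R = 1.678/0.408 = 4.112 N.

F ≈ 4.11 N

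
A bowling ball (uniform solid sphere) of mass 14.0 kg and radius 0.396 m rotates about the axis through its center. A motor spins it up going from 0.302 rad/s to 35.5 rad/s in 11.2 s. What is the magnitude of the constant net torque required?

τ ≈ 2.76 N·m

I = (2/5)MR² = (2/5)(14.0)(0.396)² = 0.8782 kg·m².
α = Δω/Δt = (35.5 − 0.302)/11.2 = 3.143 rad/s².
τ = Iα = (0.8782)(3.143) = 2.760 N·m.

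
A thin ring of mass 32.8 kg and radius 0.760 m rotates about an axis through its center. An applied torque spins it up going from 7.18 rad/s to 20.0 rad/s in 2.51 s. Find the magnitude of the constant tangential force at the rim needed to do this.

F ≈ 127 N

I = MR² = (32.8)(0.760)² = 18.95 kg·m².
α = Δω/Δt = (20.0 − 7.18)/2.51 = 5.108 rad/s².
The required torque is τ = Iα = (18.95)(5.108) = 96.76 N·m.
A tangential force at the rim gives τ = FR, so F = τ/R = 96.76/0.760 = 127.3 N.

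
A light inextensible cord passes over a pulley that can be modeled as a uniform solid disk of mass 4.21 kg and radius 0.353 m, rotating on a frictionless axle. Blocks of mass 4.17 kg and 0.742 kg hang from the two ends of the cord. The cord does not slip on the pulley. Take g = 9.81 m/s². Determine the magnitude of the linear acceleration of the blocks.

I = ½MR² = (1/2)(4.21)(0.353)² = 0.2623 kg·m².
Heavier block: m₁g − T₁ = m₁a. Lighter block: T₂ − m₂g = m₂a.
Pulley: (T₁ − T₂)R = Iα = I(a/R), so T₁ − T₂ = (I/R²)a = (1/2)M_p a = 2.105·a.
Adding the three: (m₁ − m₂)g = (m₁ + m₂ + 2.105)a, so a = (4.17 − 0.742)(9.81)/(4.17 + 0.742 + 2.105) = 4.792 m/s².

a ≈ 4.79 m/s²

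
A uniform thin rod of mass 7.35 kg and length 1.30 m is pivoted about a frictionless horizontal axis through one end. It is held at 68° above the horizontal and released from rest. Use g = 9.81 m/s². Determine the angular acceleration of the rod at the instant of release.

About the pivot, I = (1/3)ML² = (1/3)(7.35)(1.30)² = 4.140 kg·m².
The weight acts at the center, a distance L/2 = 0.6500 m from the pivot; τ = Mg(L/2) cos 68° = 17.56 N·m.
α = τ/I = 17.56/4.140 = 4.240 rad/s².
(Equivalently α = (3g/(2L)) cos 68° = 4.240 rad/s².)

α ≈ 4.24 rad/s²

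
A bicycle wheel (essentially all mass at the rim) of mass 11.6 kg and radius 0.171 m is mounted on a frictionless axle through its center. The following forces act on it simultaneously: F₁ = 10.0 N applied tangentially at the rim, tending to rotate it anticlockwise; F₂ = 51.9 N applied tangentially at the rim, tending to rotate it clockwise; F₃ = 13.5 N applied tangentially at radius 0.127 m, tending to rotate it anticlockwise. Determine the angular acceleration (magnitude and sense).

α ≈ 16.1 rad/s², clockwise

I = MR² = (11.6)(0.171)² = 0.3392 kg·m².
Taking anticlockwise as positive: τ₁ = +(10.0)(0.171) = +1.710 N·m; τ₂ = −(51.9)(0.171) = −8.875 N·m; τ₃ = +(13.5)(0.127) = +1.715 N·m.
Net torque τ = -5.450 N·m.
α = τ/I = -5.450/0.3392 = -16.07 rad/s².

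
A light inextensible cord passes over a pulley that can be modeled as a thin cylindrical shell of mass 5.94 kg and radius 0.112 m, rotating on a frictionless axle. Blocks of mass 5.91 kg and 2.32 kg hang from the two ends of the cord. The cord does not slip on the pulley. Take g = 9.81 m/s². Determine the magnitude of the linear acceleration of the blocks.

a ≈ 2.49 m/s²

I = MR² = (5.94)(0.112)² = 0.07451 kg·m².
Heavier block: m₁g − T₁ = m₁a. Lighter block: T₂ − m₂g = m₂a.
Pulley: (T₁ − T₂)R = Iα = I(a/R), so T₁ − T₂ = (I/R²)a = 1·M_p a = 5.940·a.
Adding the three: (m₁ − m₂)g = (m₁ + m₂ + 5.940)a, so a = (5.91 − 2.32)(9.81)/(5.91 + 2.32 + 5.940) = 2.485 m/s².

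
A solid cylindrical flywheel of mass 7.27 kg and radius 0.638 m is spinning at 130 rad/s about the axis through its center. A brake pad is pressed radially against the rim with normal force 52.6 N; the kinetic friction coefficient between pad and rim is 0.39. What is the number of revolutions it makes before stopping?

I = ½MR² = (1/2)(7.27)(0.638)² = 1.480 kg·m².
Friction force f = μN = (0.39)(52.6) = 20.51 N at the rim; torque magnitude τ = fR = 13.09 N·m, opposing ω.
|α| = τ/I = 13.09/1.480 = 8.846 rad/s² (deceleration).
ω² = ω₀² − 2|α|θ with ω = 0 ⇒ θ = ω₀²/(2|α|) = 955.3 rad = 152.0 rev.

≈ 152 revolutions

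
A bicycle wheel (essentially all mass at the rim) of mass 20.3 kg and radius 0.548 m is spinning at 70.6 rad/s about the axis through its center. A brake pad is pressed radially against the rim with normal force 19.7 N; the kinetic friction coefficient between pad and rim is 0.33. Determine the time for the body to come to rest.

I = MR² = (20.3)(0.548)² = 6.096 kg·m².
Friction force f = μN = (0.33)(19.7) = 6.501 N at the rim; torque magnitude τ = fR = 3.563 N·m, opposing ω.
|α| = τ/I = 3.563/6.096 = 0.5844 rad/s² (deceleration).
0 = ω₀ − |α|t ⇒ t = ω₀/|α| = 70.6/0.5844 = 120.8 s.

t ≈ 121 s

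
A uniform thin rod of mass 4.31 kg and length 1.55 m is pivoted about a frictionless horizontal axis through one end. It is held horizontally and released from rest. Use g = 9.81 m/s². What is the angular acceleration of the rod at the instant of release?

About the pivot, I = (1/3)ML² = (1/3)(4.31)(1.55)² = 3.452 kg·m².
The weight acts at the center, a distance L/2 = 0.7750 m from the pivot; τ = Mg(L/2) = 32.77 N·m.
α = τ/I = 32.77/3.452 = 9.494 rad/s².
(Equivalently α = (3g/(2L)) = 9.494 rad/s².)

α ≈ 9.49 rad/s²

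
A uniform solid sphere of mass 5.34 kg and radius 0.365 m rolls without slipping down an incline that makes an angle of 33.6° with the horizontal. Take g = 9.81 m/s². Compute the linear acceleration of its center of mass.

a ≈ 3.88 m/s²

Translation along the incline: Mg sinθ − f = Ma.
Rotation about the center: fR = Iα with I = (2/5)MR². No-slip gives a = αR, so f = (I/R²)a = (2/5)M a.
Substituting: Mg sinθ = (1 + 0.4000)Ma, so a = g sinθ/(1 + 0.4000) = (9.81) sin 33.6° / 1.400 = 3.878 m/s².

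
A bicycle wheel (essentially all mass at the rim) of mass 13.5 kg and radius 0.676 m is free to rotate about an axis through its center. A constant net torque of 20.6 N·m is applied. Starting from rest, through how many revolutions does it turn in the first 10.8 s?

I = MR² = (13.5)(0.676)² = 6.169 kg·m².
α = τ/I = 20.6/6.169 = 3.339 rad/s².
θ = ½αt² = ½(3.339)(10.8)² = 194.7 rad.
Revolutions = θ/(2π) = 30.99.

≈ 31.0 revolutions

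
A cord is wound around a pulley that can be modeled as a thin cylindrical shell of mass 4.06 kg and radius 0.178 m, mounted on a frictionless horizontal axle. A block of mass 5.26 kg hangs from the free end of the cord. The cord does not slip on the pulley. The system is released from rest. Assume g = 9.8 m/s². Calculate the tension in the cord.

I = MR² = (4.06)(0.178)² = 0.1286 kg·m².
Block: mg − T = ma. Pulley: TR = Iα. No-slip: a = αR, so T = (I/R²)a = 4.060·a.
Then mg = (m + 4.060)a, so a = (5.26)(9.8)/(5.26 + 4.060) = 5.531 m/s².
T = 4.060·a = 22.46 N.

T ≈ 22.5 N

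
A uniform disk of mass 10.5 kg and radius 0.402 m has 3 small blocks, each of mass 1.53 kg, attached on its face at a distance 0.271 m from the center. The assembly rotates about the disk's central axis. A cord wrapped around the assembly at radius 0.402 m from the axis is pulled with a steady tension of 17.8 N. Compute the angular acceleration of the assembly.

I_disk = ½MR² = ½(10.5)(0.402)² = 0.8484 kg·m².
I_blocks = 3·m·r² = 3(1.53)(0.271)² = 0.3371 kg·m².
Total I = 1.186 kg·m².
τ = F r = (17.8)(0.402) = 7.156 N·m.
α = τ/I = 7.156/1.186 = 6.036 rad/s².

α ≈ 6.04 rad/s²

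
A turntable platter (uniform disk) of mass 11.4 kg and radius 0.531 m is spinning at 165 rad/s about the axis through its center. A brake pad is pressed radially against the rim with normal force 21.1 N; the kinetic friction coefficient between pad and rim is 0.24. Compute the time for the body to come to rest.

t ≈ 98.6 s

I = ½MR² = (1/2)(11.4)(0.531)² = 1.607 kg·m².
Friction force f = μN = (0.24)(21.1) = 5.064 N at the rim; torque magnitude τ = fR = 2.689 N·m, opposing ω.
|α| = τ/I = 2.689/1.607 = 1.673 rad/s² (deceleration).
0 = ω₀ − |α|t ⇒ t = ω₀/|α| = 165/1.673 = 98.62 s.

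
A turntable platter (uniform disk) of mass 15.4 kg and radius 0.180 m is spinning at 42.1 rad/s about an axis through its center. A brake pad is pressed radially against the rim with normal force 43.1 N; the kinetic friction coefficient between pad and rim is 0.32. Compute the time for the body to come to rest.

I = ½MR² = (1/2)(15.4)(0.180)² = 0.2495 kg·m².
Friction force f = μN = (0.32)(43.1) = 13.79 N at the rim; torque magnitude τ = fR = 2.483 N·m, opposing ω.
|α| = τ/I = 2.483/0.2495 = 9.951 rad/s² (deceleration).
0 = ω₀ − |α|t ⇒ t = ω₀/|α| = 42.1/9.951 = 4.231 s.

t ≈ 4.23 s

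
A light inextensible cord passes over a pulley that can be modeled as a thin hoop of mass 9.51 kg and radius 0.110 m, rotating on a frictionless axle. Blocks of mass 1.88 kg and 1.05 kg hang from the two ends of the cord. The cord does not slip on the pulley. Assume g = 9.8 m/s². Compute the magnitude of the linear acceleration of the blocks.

a ≈ 0.654 m/s²

I = MR² = (9.51)(0.110)² = 0.1151 kg·m².
Heavier block: m₁g − T₁ = m₁a. Lighter block: T₂ − m₂g = m₂a.
Pulley: (T₁ − T₂)R = Iα = I(a/R), so T₁ − T₂ = (I/R²)a = 1·M_p a = 9.510·a.
Adding the three: (m₁ − m₂)g = (m₁ + m₂ + 9.510)a, so a = (1.88 − 1.05)(9.8)/(1.88 + 1.05 + 9.510) = 0.6539 m/s².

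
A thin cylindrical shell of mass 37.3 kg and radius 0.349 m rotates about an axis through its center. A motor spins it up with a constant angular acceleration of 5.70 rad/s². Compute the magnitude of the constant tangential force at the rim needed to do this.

I = MR² = (37.3)(0.349)² = 4.543 kg·m².
The required torque is τ = Iα = (4.543)(5.700) = 25.90 N·m.
A tangential force at the rim gives τ = FR, so F = τ/R = 25.90/0.349 = 74.20 N.

F ≈ 74.2 N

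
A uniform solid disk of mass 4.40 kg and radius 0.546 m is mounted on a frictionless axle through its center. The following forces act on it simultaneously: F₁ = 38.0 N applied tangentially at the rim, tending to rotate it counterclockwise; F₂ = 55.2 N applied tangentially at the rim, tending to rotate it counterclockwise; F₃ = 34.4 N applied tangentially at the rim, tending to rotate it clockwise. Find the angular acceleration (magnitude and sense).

I = ½MR² = (1/2)(4.40)(0.546)² = 0.6559 kg·m².
Taking counterclockwise as positive: τ₁ = +(38.0)(0.546) = +20.75 N·m; τ₂ = +(55.2)(0.546) = +30.14 N·m; τ₃ = −(34.4)(0.546) = −18.78 N·m.
Net torque τ = 32.10 N·m.
α = τ/I = 32.10/0.6559 = 48.95 rad/s².

α ≈ 49.0 rad/s², counterclockwise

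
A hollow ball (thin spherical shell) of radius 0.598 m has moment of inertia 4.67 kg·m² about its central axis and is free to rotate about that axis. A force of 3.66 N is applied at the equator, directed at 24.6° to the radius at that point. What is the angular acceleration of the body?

α ≈ 0.195 rad/s²

Only the tangential component produces torque: τ = F R sinθ = (3.66)(0.598) sin 24.6° = 0.9111 N·m.
From τ = Iα: α = 0.9111/4.670 = 0.1951 rad/s².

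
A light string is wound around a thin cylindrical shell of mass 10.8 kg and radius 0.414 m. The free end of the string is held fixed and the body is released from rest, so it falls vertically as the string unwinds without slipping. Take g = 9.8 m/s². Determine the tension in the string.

Translation: Mg − T = Ma. Rotation about the center: TR = Iα with I = MR².
With a = αR: T = (I/R²)a = M a, so Mg = (1 + 1.000)Ma.
a = g/(1 + 1.000) = 9.8/2.000 = 4.900 m/s².
T = 1.000·M·a = (1.000)(10.8)(4.900) = 52.92 N.

T ≈ 52.9 N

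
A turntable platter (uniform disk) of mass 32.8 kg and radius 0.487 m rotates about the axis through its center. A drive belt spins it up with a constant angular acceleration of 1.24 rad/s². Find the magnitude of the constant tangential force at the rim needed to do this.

I = ½MR² = (1/2)(32.8)(0.487)² = 3.890 kg·m².
The required torque is τ = Iα = (3.890)(1.240) = 4.823 N·m.
A tangential force at the rim gives τ = FR, so F = τ/R = 4.823/0.487 = 9.904 N.

F ≈ 9.90 N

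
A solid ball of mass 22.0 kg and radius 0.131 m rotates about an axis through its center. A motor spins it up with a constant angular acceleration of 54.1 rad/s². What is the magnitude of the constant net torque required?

I = (2/5)MR² = (2/5)(22.0)(0.131)² = 0.1510 kg·m².
τ = Iα = (0.1510)(54.10) = 8.170 N·m.

τ ≈ 8.17 N·m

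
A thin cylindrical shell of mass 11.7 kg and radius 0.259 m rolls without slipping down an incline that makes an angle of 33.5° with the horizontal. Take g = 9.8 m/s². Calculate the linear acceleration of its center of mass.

Translation along the incline: Mg sinθ − f = Ma.
Rotation about the center: fR = Iα with I = MR². No-slip gives a = αR, so f = (I/R²)a = M a.
Substituting: Mg sinθ = (1 + 1.000)Ma, so a = g sinθ/(1 + 1.000) = (9.8) sin 33.5° / 2.000 = 2.704 m/s².

a ≈ 2.70 m/s²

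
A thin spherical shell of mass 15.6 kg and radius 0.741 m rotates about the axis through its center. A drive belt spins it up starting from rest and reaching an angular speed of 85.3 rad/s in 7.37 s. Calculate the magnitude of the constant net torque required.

I = (2/3)MR² = (2/3)(15.6)(0.741)² = 5.710 kg·m².
α = Δω/Δt = (85.3 − 0)/7.37 = 11.57 rad/s².
τ = Iα = (5.710)(11.57) = 66.09 N·m.

τ ≈ 66.1 N·m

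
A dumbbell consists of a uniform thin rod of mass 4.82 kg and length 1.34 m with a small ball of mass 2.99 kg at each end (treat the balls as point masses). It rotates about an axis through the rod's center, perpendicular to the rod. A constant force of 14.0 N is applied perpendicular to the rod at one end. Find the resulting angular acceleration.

α ≈ 2.75 rad/s²

I_rod = (1/12)ML² = (1/12)(4.82)(1.34)² = 0.7212 kg·m².
I_balls = 2·m·(L/2)² = 2(2.99)(0.6700)² = 2.684 kg·m².
Total I = 3.406 kg·m².
τ = F·(L/2) = (14.0)(0.670) = 9.380 N·m.
α = τ/I = 9.380/3.406 = 2.754 rad/s².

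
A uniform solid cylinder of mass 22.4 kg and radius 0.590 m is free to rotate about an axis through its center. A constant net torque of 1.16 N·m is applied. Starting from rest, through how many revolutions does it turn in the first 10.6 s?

I = ½MR² = (1/2)(22.4)(0.590)² = 3.899 kg·m².
α = τ/I = 1.16/3.899 = 0.2975 rad/s².
θ = ½αt² = ½(0.2975)(10.6)² = 16.72 rad.
Revolutions = θ/(2π) = 2.660.

≈ 2.66 revolutions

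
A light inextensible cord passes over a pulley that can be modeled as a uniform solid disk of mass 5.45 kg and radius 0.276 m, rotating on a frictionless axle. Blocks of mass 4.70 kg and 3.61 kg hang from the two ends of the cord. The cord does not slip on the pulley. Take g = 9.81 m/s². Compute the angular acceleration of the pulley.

α ≈ 3.51 rad/s²

I = ½MR² = (1/2)(5.45)(0.276)² = 0.2076 kg·m².
Heavier block: m₁g − T₁ = m₁a. Lighter block: T₂ − m₂g = m₂a.
Pulley: (T₁ − T₂)R = Iα = I(a/R), so T₁ − T₂ = (I/R²)a = (1/2)M_p a = 2.725·a.
Adding the three: (m₁ − m₂)g = (m₁ + m₂ + 2.725)a, so a = (4.70 − 3.61)(9.81)/(4.70 + 3.61 + 2.725) = 0.9690 m/s².
α = a/R = 0.9690/0.276 = 3.511 rad/s².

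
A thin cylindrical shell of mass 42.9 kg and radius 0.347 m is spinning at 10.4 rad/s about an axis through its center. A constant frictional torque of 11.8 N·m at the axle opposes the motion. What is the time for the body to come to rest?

I = MR² = (42.9)(0.347)² = 5.166 kg·m².
The net torque has magnitude 11.8 N·m, opposing ω.
|α| = τ/I = 11.80/5.166 = 2.284 rad/s² (deceleration).
0 = ω₀ − |α|t ⇒ t = ω₀/|α| = 10.4/2.284 = 4.553 s.

t ≈ 4.55 s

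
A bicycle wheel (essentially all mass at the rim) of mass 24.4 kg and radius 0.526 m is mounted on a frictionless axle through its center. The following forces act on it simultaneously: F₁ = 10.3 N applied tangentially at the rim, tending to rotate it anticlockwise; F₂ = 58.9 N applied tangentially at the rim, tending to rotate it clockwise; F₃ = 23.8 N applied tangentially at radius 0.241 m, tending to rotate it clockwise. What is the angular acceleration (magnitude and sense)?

I = MR² = (24.4)(0.526)² = 6.751 kg·m².
Taking anticlockwise as positive: τ₁ = +(10.3)(0.526) = +5.418 N·m; τ₂ = −(58.9)(0.526) = −30.98 N·m; τ₃ = −(23.8)(0.241) = −5.736 N·m.
Net torque τ = -31.30 N·m.
α = τ/I = -31.30/6.751 = -4.636 rad/s².

α ≈ 4.64 rad/s², clockwise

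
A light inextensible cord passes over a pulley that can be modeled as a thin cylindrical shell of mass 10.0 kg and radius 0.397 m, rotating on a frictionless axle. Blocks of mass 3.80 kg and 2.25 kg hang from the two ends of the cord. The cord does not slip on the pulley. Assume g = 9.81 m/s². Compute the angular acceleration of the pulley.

α ≈ 2.39 rad/s²

I = MR² = (10.0)(0.397)² = 1.576 kg·m².
Heavier block: m₁g − T₁ = m₁a. Lighter block: T₂ − m₂g = m₂a.
Pulley: (T₁ − T₂)R = Iα = I(a/R), so T₁ − T₂ = (I/R²)a = 1·M_p a = 10.00·a.
Adding the three: (m₁ − m₂)g = (m₁ + m₂ + 10.00)a, so a = (3.80 − 2.25)(9.81)/(3.80 + 2.25 + 10.00) = 0.9474 m/s².
α = a/R = 0.9474/0.397 = 2.386 rad/s².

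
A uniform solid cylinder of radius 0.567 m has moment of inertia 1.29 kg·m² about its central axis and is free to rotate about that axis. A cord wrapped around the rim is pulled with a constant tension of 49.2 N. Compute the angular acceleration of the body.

τ = F R = (49.2)(0.567) = 27.90 N·m.
Newton's second law for rotation, τ = Iα, gives α = τ/I = 27.90/1.290 = 21.63 rad/s².

α ≈ 21.6 rad/s²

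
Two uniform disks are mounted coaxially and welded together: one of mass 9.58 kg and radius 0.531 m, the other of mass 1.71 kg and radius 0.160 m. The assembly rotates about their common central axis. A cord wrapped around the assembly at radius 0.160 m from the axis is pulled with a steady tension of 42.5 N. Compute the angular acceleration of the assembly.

I = ½M₁R₁² + ½M₂R₂² = ½(9.58)(0.531)² + ½(1.71)(0.160)² = 1.372 kg·m².
τ = F r = (42.5)(0.160) = 6.800 N·m.
α = τ/I = 6.800/1.372 = 4.955 rad/s².

α ≈ 4.95 rad/s²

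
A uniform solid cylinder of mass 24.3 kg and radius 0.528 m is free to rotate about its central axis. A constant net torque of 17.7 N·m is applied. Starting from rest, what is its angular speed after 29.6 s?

ω ≈ 155 rad/s

I = ½MR² = (1/2)(24.3)(0.528)² = 3.387 kg·m².
α = τ/I = 17.7/3.387 = 5.226 rad/s².
ω = ω₀ + αt = 0 + (5.226)(29.6) = 154.7 rad/s.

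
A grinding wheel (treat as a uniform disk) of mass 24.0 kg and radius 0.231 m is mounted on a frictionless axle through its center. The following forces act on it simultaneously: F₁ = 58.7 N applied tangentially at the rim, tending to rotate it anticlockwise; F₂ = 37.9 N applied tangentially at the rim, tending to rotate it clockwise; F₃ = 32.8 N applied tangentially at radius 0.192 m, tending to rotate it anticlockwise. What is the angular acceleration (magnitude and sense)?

I = ½MR² = (1/2)(24.0)(0.231)² = 0.6403 kg·m².
Taking anticlockwise as positive: τ₁ = +(58.7)(0.231) = +13.56 N·m; τ₂ = −(37.9)(0.231) = −8.755 N·m; τ₃ = +(32.8)(0.192) = +6.298 N·m.
Net torque τ = 11.10 N·m.
α = τ/I = 11.10/0.6403 = 17.34 rad/s².

α ≈ 17.3 rad/s², anticlockwise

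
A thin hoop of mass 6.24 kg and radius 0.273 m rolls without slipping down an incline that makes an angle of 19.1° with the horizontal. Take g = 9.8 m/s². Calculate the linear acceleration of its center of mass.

Translation along the incline: Mg sinθ − f = Ma.
Rotation about the center: fR = Iα with I = MR². No-slip gives a = αR, so f = (I/R²)a = M a.
Substituting: Mg sinθ = (1 + 1.000)Ma, so a = g sinθ/(1 + 1.000) = (9.8) sin 19.1° / 2.000 = 1.603 m/s².

a ≈ 1.60 m/s²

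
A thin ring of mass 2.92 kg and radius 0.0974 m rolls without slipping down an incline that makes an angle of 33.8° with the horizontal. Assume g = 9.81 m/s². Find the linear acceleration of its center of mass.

a ≈ 2.73 m/s²

Translation along the incline: Mg sinθ − f = Ma.
Rotation about the center: fR = Iα with I = MR². No-slip gives a = αR, so f = (I/R²)a = M a.
Substituting: Mg sinθ = (1 + 1.000)Ma, so a = g sinθ/(1 + 1.000) = (9.81) sin 33.8° / 2.000 = 2.729 m/s².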